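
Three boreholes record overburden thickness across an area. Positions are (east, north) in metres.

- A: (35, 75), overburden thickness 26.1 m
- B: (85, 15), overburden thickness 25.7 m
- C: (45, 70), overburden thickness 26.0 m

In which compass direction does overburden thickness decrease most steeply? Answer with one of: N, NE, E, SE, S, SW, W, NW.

E

With d = a·x + b·y + c and A as origin, the differences give:
  50·a + (-60)·b = -0.4
  10·a + (-5)·b = -0.1
Eliminate b (×(-5) and ×(-60), subtract): 350·a = -4.00 → a = ∂d/∂x = -0.01143
Back-substitute: b = ∂d/∂y = -0.002857.
Steepest decrease is along −∇f = (+0.01143 E, +0.002857 N) → east.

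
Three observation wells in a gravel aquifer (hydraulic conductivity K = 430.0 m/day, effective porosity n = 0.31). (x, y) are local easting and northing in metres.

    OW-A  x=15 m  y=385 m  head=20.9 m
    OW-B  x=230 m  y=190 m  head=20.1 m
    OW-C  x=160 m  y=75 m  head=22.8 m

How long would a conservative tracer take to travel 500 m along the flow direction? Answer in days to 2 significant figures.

17 days

Differences from OW-A: to OW-B (Δx, Δy, Δh) = (215, -195, -0.8); to OW-C = (145, -310, +1.9).
Determinant of the coordinate differences = 215·(-310) − 145·(-195) = -38375.
∂h/∂x = [(-0.8)·(-310) − (+1.9)·(-195)] / -38375 = -0.01612
∂h/∂y = [215·(+1.9) − 145·(-0.8)] / -38375 = -0.01367
|∇h| = √(-0.01612² + -0.01367²) = 0.02114
Seepage velocity v = K·i/n = 430.0 × 0.02114 / 0.31 = 29.32 m/day.
t = 500 / 29.32 = 17.05 days.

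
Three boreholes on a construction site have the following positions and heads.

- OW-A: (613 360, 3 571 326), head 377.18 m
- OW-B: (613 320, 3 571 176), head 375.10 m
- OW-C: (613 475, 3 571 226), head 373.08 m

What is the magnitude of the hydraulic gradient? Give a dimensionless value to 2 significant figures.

0.027

Taking OW-A as reference: OW-B−OW-A = (-40, -150, -2.08); OW-C−OW-A = (115, -100, -4.10).
Solve a·Δx + b·Δy = Δh: det = (-40)·(-100) − 115·(-150) = 21250.
∂h/∂x = [(-2.08)·(-100) − (-4.10)·(-150)] / 21250 = -0.01915
∂h/∂y = [(-40)·(-4.10) − 115·(-2.08)] / 21250 = +0.01897
|∇h| = √(-0.01915² + 0.01897²) = 0.02696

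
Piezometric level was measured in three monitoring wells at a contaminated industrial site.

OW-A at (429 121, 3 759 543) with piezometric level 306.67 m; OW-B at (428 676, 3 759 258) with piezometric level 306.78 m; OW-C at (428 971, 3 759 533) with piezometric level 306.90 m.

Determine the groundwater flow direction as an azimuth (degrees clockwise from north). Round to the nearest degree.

143°

Differences from OW-A: to OW-B (Δx, Δy, Δh) = (-445, -285, +0.11); to OW-C = (-150, -10, +0.23).
Determinant of the coordinate differences = (-445)·(-10) − (-150)·(-285) = -38300.
∂h/∂x = [(+0.11)·(-10) − (+0.23)·(-285)] / -38300 = -0.001683
∂h/∂y = [(-445)·(+0.23) − (-150)·(+0.11)] / -38300 = +0.002242
Flow direction (−∇h) has components (+0.001683 E, -0.002242 N).
Azimuth = atan2(E, N) = atan2(+0.001683, -0.002242) = 143.1° ≈ 143°.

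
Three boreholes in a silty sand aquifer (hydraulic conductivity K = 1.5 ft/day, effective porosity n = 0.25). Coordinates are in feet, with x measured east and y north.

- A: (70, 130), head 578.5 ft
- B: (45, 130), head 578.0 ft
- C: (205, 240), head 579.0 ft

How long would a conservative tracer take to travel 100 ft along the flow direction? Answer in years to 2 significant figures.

With h = a·x + b·y + c and A as origin, the differences give:
  (-25)·a + 0·b = -0.5
  135·a + 110·b = +0.5
Eliminate b (×110 and ×0, subtract): -2750·a = -55.00 → a = ∂h/∂x = +0.02000
Back-substitute: b = ∂h/∂y = -0.02000.
|∇h| = √(0.02000² + -0.02000²) = 0.02828
Seepage velocity v = K·i/n = 1.5 × 0.02828 / 0.25 = 0.1697 ft/day.
t = 100 / 0.1697 = 589.3 days = 1.61 years.

1.6 years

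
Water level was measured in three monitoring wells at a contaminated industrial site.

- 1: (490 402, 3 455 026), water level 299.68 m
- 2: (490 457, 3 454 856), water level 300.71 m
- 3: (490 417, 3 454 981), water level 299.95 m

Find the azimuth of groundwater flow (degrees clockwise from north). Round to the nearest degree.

037°

Taking 1 as reference: 2−1 = (55, -170, +1.03); 3−1 = (15, -45, +0.27).
Solve a·Δx + b·Δy = Δh: det = 55·(-45) − 15·(-170) = 75.
∂h/∂x = [(+1.03)·(-45) − (+0.27)·(-170)] / 75 = -0.006000
∂h/∂y = [55·(+0.27) − 15·(+1.03)] / 75 = -0.008000
Flow direction (−∇h) has components (+0.006000 E, +0.008000 N).
Azimuth = atan2(E, N) = atan2(+0.006000, +0.008000) = 36.9° ≈ 037°.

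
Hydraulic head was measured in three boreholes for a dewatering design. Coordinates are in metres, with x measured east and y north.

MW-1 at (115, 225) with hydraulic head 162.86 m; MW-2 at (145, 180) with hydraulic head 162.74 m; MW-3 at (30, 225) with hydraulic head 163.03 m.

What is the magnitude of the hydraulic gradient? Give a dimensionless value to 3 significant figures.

0.00240

Differences from MW-1: to MW-2 (Δx, Δy, Δh) = (30, -45, -0.12); to MW-3 = (-85, 0, +0.17).
Solve a·Δx + b·Δy = Δh: det = 30·0 − (-85)·(-45) = -3825.
∂h/∂x = [(-0.12)·0 − (+0.17)·(-45)] / -3825 = -0.002000
∂h/∂y = [30·(+0.17) − (-85)·(-0.12)] / -3825 = +0.001333
|∇h| = √(-0.002000² + 0.001333²) = 0.002404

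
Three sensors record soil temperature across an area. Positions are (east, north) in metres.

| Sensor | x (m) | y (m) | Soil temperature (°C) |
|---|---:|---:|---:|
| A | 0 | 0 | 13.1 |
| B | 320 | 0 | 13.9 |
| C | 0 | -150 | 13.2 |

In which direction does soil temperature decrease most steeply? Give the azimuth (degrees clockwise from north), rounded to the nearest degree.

∂T/∂x = (13.9 − 13.1) / (320 − 0) = +0.002500
∂T/∂y = (13.2 − 13.1) / (-150 − 0) = -0.0006667
Steepest decrease is along −∇f: components (-0.002500 E, +0.0006667 N).
Azimuth = atan2(-0.002500, +0.0006667) = 284.9° ≈ 285°.

285°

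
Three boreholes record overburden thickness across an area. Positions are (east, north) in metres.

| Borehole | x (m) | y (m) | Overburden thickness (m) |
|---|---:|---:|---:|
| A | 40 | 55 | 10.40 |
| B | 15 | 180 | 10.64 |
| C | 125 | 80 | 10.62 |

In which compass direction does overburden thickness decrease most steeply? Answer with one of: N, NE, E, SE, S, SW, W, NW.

SW

With d = a·x + b·y + c and A as origin, the differences give:
  (-25)·a + 125·b = +0.24
  85·a + 25·b = +0.22
Eliminate b (×25 and ×125, subtract): -11250·a = -21.500 → a = ∂d/∂x = +0.001911
Back-substitute: b = ∂d/∂y = +0.002302.
Steepest decrease is along −∇f = (-0.001911 E, -0.002302 N) → southwest.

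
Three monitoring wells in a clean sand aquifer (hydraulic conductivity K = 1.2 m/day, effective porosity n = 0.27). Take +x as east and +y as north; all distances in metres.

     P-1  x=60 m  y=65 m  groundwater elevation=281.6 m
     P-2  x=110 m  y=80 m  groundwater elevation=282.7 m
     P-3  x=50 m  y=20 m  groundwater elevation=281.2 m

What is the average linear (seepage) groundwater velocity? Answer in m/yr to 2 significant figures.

Differences from P-1: to P-2 (Δx, Δy, Δh) = (50, 15, +1.1); to P-3 = (-10, -45, -0.4).
Solve a·Δx + b·Δy = Δh: det = 50·(-45) − (-10)·15 = -2100.
∂h/∂x = [(+1.1)·(-45) − (-0.4)·15] / -2100 = +0.02071
∂h/∂y = [50·(-0.4) − (-10)·(+1.1)] / -2100 = +0.004286
|∇h| = √(0.02071² + 0.004286²) = 0.02115
Seepage velocity v = K·i/n = 1.2 × 0.02115 / 0.27 = 0.094 m/day = 34.33 m/yr.

34 m/yr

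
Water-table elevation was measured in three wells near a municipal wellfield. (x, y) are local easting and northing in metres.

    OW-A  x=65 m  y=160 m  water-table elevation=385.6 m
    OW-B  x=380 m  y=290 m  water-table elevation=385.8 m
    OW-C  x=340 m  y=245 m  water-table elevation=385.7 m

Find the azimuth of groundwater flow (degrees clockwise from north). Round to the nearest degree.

170°

Taking OW-A as reference: OW-B−OW-A = (315, 130, +0.2); OW-C−OW-A = (275, 85, +0.1).
Solve a·Δx + b·Δy = Δh: det = 315·85 − 275·130 = -8975.
∂h/∂x = [(+0.2)·85 − (+0.1)·130] / -8975 = -0.0004457
∂h/∂y = [315·(+0.1) − 275·(+0.2)] / -8975 = +0.002618
Flow direction (−∇h) has components (+0.0004457 E, -0.002618 N).
Azimuth = atan2(E, N) = atan2(+0.0004457, -0.002618) = 170.3° ≈ 170°.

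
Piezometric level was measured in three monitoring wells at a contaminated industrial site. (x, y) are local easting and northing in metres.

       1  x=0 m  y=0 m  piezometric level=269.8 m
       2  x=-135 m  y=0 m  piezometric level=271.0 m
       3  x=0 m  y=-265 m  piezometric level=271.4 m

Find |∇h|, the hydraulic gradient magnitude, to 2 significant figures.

∂h/∂x = (271.0 − 269.8) / (-135 − 0) = -0.008889
∂h/∂y = (271.4 − 269.8) / (-265 − 0) = -0.006038
|∇h| = √(-0.008889² + -0.006038²) = 0.01075

0.011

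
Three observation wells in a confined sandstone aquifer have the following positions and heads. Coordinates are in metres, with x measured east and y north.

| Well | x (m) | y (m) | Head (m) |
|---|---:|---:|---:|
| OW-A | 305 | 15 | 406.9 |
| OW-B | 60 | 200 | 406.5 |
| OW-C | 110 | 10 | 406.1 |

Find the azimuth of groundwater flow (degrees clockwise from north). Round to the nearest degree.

232°

Three-point gradient (reference OW-A): Δ to OW-B = (-245, 185, -0.4), Δ to OW-C = (-195, -5, -0.8).
∂h/∂x = +0.004021, ∂h/∂y = +0.003164 (det = 37300).
Flow direction (−∇h) has components (-0.004021 E, -0.003164 N).
Azimuth = atan2(E, N) = atan2(-0.004021, -0.003164) = 231.8° ≈ 232°.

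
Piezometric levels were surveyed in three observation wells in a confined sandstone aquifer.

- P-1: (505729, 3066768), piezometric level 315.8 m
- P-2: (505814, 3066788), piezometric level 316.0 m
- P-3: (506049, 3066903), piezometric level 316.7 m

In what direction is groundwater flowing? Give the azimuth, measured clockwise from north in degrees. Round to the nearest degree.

Three-point gradient (reference P-1): Δ to P-2 = (85, 20, +0.2), Δ to P-3 = (320, 135, +0.9).
∂h/∂x = +0.001773, ∂h/∂y = +0.002463 (det = 5075).
Flow direction (−∇h) has components (-0.001773 E, -0.002463 N).
Azimuth = atan2(E, N) = atan2(-0.001773, -0.002463) = 215.8° ≈ 216°.

216°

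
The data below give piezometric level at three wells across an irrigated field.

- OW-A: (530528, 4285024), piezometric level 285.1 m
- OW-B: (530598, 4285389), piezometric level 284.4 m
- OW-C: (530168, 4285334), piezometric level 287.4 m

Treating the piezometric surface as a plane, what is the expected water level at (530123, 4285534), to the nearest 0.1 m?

With h = a·x + b·y + c and OW-A as origin, the differences give:
  70·a + 365·b = -0.7
  (-360)·a + 310·b = +2.3
Eliminate b (×310 and ×365, subtract): 153100·a = -1056.50 → a = ∂h/∂x = -0.006901
Back-substitute: b = ∂h/∂y = -0.0005944.
h(530123, 4285534) = 285.1 + (-0.006901)·(-405) + (-0.0005944)·(510) = 285.1 +2.795 -0.303 = 287.592 m.

287.6 m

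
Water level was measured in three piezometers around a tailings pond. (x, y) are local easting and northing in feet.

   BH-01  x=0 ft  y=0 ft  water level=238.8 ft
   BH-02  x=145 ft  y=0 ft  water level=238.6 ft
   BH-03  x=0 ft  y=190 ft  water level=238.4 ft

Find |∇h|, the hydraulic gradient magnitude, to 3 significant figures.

0.00252

∂h/∂x = (238.6 − 238.8) / (145 − 0) = -0.001379
∂h/∂y = (238.4 − 238.8) / (190 − 0) = -0.002105
|∇h| = √(-0.001379² + -0.002105²) = 0.002516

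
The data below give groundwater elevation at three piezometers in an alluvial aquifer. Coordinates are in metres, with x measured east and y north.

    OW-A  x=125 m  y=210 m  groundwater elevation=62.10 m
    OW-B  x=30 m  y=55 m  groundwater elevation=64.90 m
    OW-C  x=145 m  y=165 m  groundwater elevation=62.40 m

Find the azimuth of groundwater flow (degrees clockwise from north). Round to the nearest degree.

Taking OW-A as reference: OW-B−OW-A = (-95, -155, +2.80); OW-C−OW-A = (20, -45, +0.30).
Determinant of the coordinate differences = (-95)·(-45) − 20·(-155) = 7375.
∂h/∂x = [(+2.80)·(-45) − (+0.30)·(-155)] / 7375 = -0.01078
∂h/∂y = [(-95)·(+0.30) − 20·(+2.80)] / 7375 = -0.01146
Flow direction (−∇h) has components (+0.01078 E, +0.01146 N).
Azimuth = atan2(E, N) = atan2(+0.01078, +0.01146) = 43.3° ≈ 043°.

043°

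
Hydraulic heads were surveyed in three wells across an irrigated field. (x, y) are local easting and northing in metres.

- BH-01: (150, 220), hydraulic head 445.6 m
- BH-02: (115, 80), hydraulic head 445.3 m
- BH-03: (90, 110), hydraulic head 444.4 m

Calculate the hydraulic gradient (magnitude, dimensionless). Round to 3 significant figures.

With h = a·x + b·y + c and BH-01 as origin, the differences give:
  (-35)·a + (-140)·b = -0.3
  (-60)·a + (-110)·b = -1.2
Eliminate b (×(-110) and ×(-140), subtract): -4550·a = -135.00 → a = ∂h/∂x = +0.02967
Back-substitute: b = ∂h/∂y = -0.005275.
|∇h| = √(0.02967² + -0.005275²) = 0.03014

0.0301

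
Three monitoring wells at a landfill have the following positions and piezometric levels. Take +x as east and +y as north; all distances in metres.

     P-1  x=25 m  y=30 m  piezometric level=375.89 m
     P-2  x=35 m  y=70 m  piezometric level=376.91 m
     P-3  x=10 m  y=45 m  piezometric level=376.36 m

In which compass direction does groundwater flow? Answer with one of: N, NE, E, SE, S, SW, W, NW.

S

Differences from P-1: to P-2 (Δx, Δy, Δh) = (10, 40, +1.02); to P-3 = (-15, 15, +0.47).
Solve a·Δx + b·Δy = Δh: det = 10·15 − (-15)·40 = 750.
∂h/∂x = [(+1.02)·15 − (+0.47)·40] / 750 = -0.004667
∂h/∂y = [10·(+0.47) − (-15)·(+1.02)] / 750 = +0.02667
Flow = −∇h = (+0.004667 east, -0.02667 north), which points south.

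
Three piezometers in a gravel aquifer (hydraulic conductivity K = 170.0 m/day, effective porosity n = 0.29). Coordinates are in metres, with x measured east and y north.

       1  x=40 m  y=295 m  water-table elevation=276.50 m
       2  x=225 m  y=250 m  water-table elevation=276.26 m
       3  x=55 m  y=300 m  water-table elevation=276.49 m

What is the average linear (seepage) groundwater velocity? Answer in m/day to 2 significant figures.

0.88 m/day

With h = a·x + b·y + c and 1 as origin, the differences give:
  185·a + (-45)·b = -0.24
  15·a + 5·b = -0.01
Eliminate b (×5 and ×(-45), subtract): 1600·a = -1.650 → a = ∂h/∂x = -0.001031
Back-substitute: b = ∂h/∂y = +0.001094.
|∇h| = √(-0.001031² + 0.001094²) = 0.001503
Seepage velocity v = K·i/n = 170.0 × 0.001503 / 0.29 = 0.8811 m/day.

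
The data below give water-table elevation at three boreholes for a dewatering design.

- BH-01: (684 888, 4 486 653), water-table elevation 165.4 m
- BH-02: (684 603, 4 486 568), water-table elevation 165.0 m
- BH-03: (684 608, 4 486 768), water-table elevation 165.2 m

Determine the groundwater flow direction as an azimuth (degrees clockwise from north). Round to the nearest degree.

229°

With h = a·x + b·y + c and BH-01 as origin, the differences give:
  (-285)·a + (-85)·b = -0.4
  (-280)·a + 115·b = -0.2
Eliminate b (×115 and ×(-85), subtract): -56575·a = -63.00 → a = ∂h/∂x = +0.001114
Back-substitute: b = ∂h/∂y = +0.0009722.
Flow direction (−∇h) has components (-0.001114 E, -0.0009722 N).
Azimuth = atan2(E, N) = atan2(-0.001114, -0.0009722) = 228.9° ≈ 229°.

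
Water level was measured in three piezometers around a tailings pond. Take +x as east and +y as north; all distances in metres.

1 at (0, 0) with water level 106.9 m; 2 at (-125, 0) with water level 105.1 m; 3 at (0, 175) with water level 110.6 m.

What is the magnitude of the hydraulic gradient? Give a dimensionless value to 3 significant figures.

∂h/∂x = (105.1 − 106.9) / (-125 − 0) = +0.01440
∂h/∂y = (110.6 − 106.9) / (175 − 0) = +0.02114
|∇h| = √(0.01440² + 0.02114²) = 0.02558

0.0256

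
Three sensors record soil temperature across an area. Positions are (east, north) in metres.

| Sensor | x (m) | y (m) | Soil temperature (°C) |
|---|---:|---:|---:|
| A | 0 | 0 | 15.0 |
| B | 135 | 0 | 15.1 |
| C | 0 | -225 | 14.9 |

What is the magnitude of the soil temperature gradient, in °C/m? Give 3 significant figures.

∂T/∂x = (15.1 − 15.0) / (135 − 0) = +0.0007407
∂T/∂y = (14.9 − 15.0) / (-225 − 0) = +0.0004444
|∇f| = √(0.0007407² + 0.0004444²) = 0.0008638 °C/m

0.000864 °C/m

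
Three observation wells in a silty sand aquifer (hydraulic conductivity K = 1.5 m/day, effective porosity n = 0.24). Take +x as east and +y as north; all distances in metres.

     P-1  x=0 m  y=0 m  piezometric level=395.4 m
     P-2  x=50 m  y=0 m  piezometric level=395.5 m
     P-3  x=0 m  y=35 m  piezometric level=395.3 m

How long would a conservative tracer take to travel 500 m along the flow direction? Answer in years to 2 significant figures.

63 years

∂h/∂x = (395.5 − 395.4) / (50 − 0) = +0.002000
∂h/∂y = (395.3 − 395.4) / (35 − 0) = -0.002857
|∇h| = √(0.002000² + -0.002857²) = 0.003487
Seepage velocity v = K·i/n = 1.5 × 0.003487 / 0.24 = 0.02179 m/day.
t = 500 / 0.02179 = 2.295e+04 days = 62.8 years.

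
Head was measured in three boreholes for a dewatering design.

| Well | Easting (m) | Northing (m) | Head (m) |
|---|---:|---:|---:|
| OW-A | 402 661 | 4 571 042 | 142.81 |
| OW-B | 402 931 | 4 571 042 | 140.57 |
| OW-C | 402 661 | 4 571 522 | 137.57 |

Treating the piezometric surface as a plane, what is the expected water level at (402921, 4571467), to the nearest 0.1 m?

136.0 m

∂h/∂x = (140.57 − 142.81) / (402931 − 402661) = -0.008296
∂h/∂y = (137.57 − 142.81) / (4571522 − 4571042) = -0.01092
h(402921, 4571467) = 142.81 + (-0.008296)·(260) + (-0.01092)·(425) = 142.81 -2.157 -4.640 = 136.013 m.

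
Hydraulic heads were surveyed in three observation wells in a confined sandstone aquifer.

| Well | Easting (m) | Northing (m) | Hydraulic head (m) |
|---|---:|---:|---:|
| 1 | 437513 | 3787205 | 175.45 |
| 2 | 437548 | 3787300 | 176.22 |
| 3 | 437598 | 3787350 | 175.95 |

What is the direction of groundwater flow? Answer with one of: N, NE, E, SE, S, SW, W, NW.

Differences from 1: to 2 (Δx, Δy, Δh) = (35, 95, +0.77); to 3 = (85, 145, +0.50).
Solve a·Δx + b·Δy = Δh: det = 35·145 − 85·95 = -3000.
∂h/∂x = [(+0.77)·145 − (+0.50)·95] / -3000 = -0.02138
∂h/∂y = [35·(+0.50) − 85·(+0.77)] / -3000 = +0.01598
Flow = −∇h = (+0.02138 east, -0.01598 north), which points southeast.

SE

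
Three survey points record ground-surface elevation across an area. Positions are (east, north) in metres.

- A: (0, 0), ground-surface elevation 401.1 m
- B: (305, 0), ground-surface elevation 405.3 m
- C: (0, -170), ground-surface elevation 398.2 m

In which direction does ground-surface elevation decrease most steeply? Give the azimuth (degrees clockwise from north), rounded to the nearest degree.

∂z/∂x = (405.3 − 401.1) / (305 − 0) = +0.01377
∂z/∂y = (398.2 − 401.1) / (-170 − 0) = +0.01706
Steepest decrease is along −∇f: components (-0.01377 E, -0.01706 N).
Azimuth = atan2(-0.01377, -0.01706) = 218.9° ≈ 219°.

219°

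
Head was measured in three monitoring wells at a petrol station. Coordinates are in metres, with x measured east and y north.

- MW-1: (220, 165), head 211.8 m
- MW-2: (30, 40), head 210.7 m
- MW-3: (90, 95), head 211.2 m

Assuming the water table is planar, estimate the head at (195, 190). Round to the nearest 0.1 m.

Differences from MW-1: to MW-2 (Δx, Δy, Δh) = (-190, -125, -1.1); to MW-3 = (-130, -70, -0.6).
Determinant of the coordinate differences = (-190)·(-70) − (-130)·(-125) = -2950.
∂h/∂x = [(-1.1)·(-70) − (-0.6)·(-125)] / -2950 = -0.0006780
∂h/∂y = [(-190)·(-0.6) − (-130)·(-1.1)] / -2950 = +0.009831
h(195, 190) = 211.8 + (-0.0006780)·(-25) + (+0.009831)·(25) = 211.8 +0.017 +0.246 = 212.063 m.

212.1 m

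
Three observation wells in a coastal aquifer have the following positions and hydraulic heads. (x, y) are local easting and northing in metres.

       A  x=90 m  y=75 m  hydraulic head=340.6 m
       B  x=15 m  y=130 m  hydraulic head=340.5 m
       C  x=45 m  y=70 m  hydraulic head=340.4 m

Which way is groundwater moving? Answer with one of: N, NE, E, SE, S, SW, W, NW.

SW

Differences from A: to B (Δx, Δy, Δh) = (-75, 55, -0.1); to C = (-45, -5, -0.2).
Determinant of the coordinate differences = (-75)·(-5) − (-45)·55 = 2850.
∂h/∂x = [(-0.1)·(-5) − (-0.2)·55] / 2850 = +0.004035
∂h/∂y = [(-75)·(-0.2) − (-45)·(-0.1)] / 2850 = +0.003684
Flow = −∇h = (-0.004035 east, -0.003684 north), which points southwest.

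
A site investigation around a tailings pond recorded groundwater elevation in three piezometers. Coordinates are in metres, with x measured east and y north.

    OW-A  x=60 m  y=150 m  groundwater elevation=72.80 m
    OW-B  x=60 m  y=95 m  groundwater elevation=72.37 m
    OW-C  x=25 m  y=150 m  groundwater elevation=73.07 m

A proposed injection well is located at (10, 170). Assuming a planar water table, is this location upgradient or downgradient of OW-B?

upgradient

Differences from OW-A: to OW-B (Δx, Δy, Δh) = (0, -55, -0.43); to OW-C = (-35, 0, +0.27).
Solve a·Δx + b·Δy = Δh: det = 0·0 − (-35)·(-55) = -1925.
∂h/∂x = [(-0.43)·0 − (+0.27)·(-55)] / -1925 = -0.007714
∂h/∂y = [0·(+0.27) − (-35)·(-0.43)] / -1925 = +0.007818
Head at (10, 170) = 72.80 + (-0.007714)·(-50) + (+0.007818)·(20) = 73.34 m.
That is higher than the 72.37 m at OW-B, so the point is upgradient.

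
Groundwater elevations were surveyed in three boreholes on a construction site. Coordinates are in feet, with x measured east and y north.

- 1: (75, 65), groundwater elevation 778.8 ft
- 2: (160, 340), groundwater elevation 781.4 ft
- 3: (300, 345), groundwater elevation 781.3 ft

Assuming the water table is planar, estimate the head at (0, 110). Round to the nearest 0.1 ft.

Three-point gradient (reference 1): Δ to 2 = (85, 275, +2.6), Δ to 3 = (225, 280, +2.5).
∂h/∂x = -0.001064, ∂h/∂y = +0.009783 (det = -38075).
h(0, 110) = 778.8 + (-0.001064)·(-75) + (+0.009783)·(45) = 778.8 +0.080 +0.440 = 779.320 ft.

779.3 ft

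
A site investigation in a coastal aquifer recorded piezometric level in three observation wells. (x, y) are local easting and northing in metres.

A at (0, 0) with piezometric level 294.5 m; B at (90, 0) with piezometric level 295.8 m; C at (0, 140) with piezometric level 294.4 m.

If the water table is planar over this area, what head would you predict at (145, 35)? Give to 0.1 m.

296.6 m

∂h/∂x = (295.8 − 294.5) / (90 − 0) = +0.01444
∂h/∂y = (294.4 − 294.5) / (140 − 0) = -0.0007143
h(145, 35) = 294.5 + (+0.01444)·(145) + (-0.0007143)·(35) = 294.5 +2.094 -0.025 = 296.569 m.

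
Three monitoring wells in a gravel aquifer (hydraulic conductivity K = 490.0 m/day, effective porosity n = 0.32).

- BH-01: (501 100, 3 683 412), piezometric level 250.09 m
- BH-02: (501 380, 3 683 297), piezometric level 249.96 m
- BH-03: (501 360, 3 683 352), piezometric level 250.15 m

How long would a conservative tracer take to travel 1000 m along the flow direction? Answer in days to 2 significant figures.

160 days

Three-point gradient (reference BH-01): Δ to BH-02 = (280, -115, -0.13), Δ to BH-03 = (260, -60, +0.06).
∂h/∂x = +0.001122, ∂h/∂y = +0.003863 (det = 13100).
|∇h| = √(0.001122² + 0.003863²) = 0.004023
Seepage velocity v = K·i/n = 490.0 × 0.004023 / 0.32 = 6.16 m/day.
t = 1000 / 6.16 = 162.3 days.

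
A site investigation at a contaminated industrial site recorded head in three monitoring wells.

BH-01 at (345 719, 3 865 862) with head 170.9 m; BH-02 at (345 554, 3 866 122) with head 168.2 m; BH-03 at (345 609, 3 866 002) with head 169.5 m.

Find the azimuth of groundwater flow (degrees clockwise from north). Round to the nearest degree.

With h = a·x + b·y + c and BH-01 as origin, the differences give:
  (-165)·a + 260·b = -2.7
  (-110)·a + 140·b = -1.4
Eliminate b (×140 and ×260, subtract): 5500·a = -14.00 → a = ∂h/∂x = -0.002545
Back-substitute: b = ∂h/∂y = -0.01200.
Flow direction (−∇h) has components (+0.002545 E, +0.01200 N).
Azimuth = atan2(E, N) = atan2(+0.002545, +0.01200) = 12.0° ≈ 012°.

012°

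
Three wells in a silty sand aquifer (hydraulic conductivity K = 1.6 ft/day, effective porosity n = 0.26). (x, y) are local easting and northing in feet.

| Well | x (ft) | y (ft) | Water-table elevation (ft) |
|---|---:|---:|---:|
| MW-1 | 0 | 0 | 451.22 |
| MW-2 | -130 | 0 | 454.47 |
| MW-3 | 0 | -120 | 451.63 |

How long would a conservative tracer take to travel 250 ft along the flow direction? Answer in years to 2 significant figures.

4.4 years

∂h/∂x = (454.47 − 451.22) / (-130 − 0) = -0.02500
∂h/∂y = (451.63 − 451.22) / (-120 − 0) = -0.003417
|∇h| = √(-0.02500² + -0.003417²) = 0.02523
Seepage velocity v = K·i/n = 1.6 × 0.02523 / 0.26 = 0.1553 ft/day.
t = 250 / 0.1553 = 1610 days = 4.41 years.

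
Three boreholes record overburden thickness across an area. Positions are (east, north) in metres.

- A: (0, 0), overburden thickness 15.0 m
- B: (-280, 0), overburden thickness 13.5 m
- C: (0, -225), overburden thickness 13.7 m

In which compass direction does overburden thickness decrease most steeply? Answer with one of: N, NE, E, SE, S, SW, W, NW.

SW

∂d/∂x = (13.5 − 15.0) / (-280 − 0) = +0.005357
∂d/∂y = (13.7 − 15.0) / (-225 − 0) = +0.005778
Steepest decrease is along −∇f = (-0.005357 E, -0.005778 N) → southwest.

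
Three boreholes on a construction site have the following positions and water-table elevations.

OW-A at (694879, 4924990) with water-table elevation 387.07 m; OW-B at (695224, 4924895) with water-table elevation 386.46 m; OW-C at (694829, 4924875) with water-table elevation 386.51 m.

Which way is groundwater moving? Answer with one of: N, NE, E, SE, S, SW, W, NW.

S

Taking OW-A as reference: OW-B−OW-A = (345, -95, -0.61); OW-C−OW-A = (-50, -115, -0.56).
Solve a·Δx + b·Δy = Δh: det = 345·(-115) − (-50)·(-95) = -44425.
∂h/∂x = [(-0.61)·(-115) − (-0.56)·(-95)] / -44425 = -0.0003815
∂h/∂y = [345·(-0.56) − (-50)·(-0.61)] / -44425 = +0.005035
Flow = −∇h = (+0.0003815 east, -0.005035 north), which points south.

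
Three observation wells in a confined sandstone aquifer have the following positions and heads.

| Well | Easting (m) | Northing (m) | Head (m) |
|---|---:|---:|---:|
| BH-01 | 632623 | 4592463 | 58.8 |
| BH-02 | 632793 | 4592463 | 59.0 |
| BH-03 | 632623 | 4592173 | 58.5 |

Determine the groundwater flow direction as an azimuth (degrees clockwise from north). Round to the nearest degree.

∂h/∂x = (59.0 − 58.8) / (632793 − 632623) = +0.001176
∂h/∂y = (58.5 − 58.8) / (4592173 − 4592463) = +0.001034
Flow direction (−∇h) has components (-0.001176 E, -0.001034 N).
Azimuth = atan2(E, N) = atan2(-0.001176, -0.001034) = 228.7° ≈ 229°.

229°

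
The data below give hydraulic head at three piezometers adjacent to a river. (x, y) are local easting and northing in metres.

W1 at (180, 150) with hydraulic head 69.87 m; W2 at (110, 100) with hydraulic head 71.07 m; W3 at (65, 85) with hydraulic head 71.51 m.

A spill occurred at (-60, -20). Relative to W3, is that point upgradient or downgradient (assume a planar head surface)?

With h = a·x + b·y + c and W1 as origin, the differences give:
  (-70)·a + (-50)·b = +1.20
  (-115)·a + (-65)·b = +1.64
Eliminate b (×(-65) and ×(-50), subtract): -1200·a = 4.000 → a = ∂h/∂x = -0.003333
Back-substitute: b = ∂h/∂y = -0.01933.
Head at (-60, -20) = 69.87 + (-0.003333)·(-240) + (-0.01933)·(-170) = 73.96 m.
That is higher than the 71.51 m at W3, so the point is upgradient.

upgradient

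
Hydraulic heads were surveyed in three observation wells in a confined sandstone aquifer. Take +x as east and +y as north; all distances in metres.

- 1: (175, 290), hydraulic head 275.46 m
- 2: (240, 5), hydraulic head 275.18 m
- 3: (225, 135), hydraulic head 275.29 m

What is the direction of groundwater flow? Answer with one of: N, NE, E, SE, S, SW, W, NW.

Three-point gradient (reference 1): Δ to 2 = (65, -285, -0.28), Δ to 3 = (50, -155, -0.17).
∂h/∂x = -0.001210, ∂h/∂y = +0.0007066 (det = 4175).
Flow = −∇h = (+0.001210 east, -0.0007066 north), which points southeast.

SE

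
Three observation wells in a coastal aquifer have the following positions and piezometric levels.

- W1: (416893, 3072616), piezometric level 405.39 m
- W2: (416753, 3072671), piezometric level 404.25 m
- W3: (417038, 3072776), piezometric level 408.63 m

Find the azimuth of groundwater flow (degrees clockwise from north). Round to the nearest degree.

231°

Differences from W1: to W2 (Δx, Δy, Δh) = (-140, 55, -1.14); to W3 = (145, 160, +3.24).
Determinant of the coordinate differences = (-140)·160 − 145·55 = -30375.
∂h/∂x = [(-1.14)·160 − (+3.24)·55] / -30375 = +0.01187
∂h/∂y = [(-140)·(+3.24) − 145·(-1.14)] / -30375 = +0.009491
Flow direction (−∇h) has components (-0.01187 E, -0.009491 N).
Azimuth = atan2(E, N) = atan2(-0.01187, -0.009491) = 231.4° ≈ 231°.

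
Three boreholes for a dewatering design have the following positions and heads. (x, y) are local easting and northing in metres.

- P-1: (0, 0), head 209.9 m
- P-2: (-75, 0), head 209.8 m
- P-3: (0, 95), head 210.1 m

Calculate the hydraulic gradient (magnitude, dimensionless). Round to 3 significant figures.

0.00249

∂h/∂x = (209.8 − 209.9) / (-75 − 0) = +0.001333
∂h/∂y = (210.1 − 209.9) / (95 − 0) = +0.002105
|∇h| = √(0.001333² + 0.002105²) = 0.002492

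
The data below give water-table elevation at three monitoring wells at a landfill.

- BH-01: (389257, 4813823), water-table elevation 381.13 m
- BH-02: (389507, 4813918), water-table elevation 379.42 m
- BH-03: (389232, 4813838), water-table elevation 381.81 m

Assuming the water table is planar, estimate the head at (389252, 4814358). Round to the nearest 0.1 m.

392.3 m

Differences from BH-01: to BH-02 (Δx, Δy, Δh) = (250, 95, -1.71); to BH-03 = (-25, 15, +0.68).
Determinant of the coordinate differences = 250·15 − (-25)·95 = 6125.
∂h/∂x = [(-1.71)·15 − (+0.68)·95] / 6125 = -0.01473
∂h/∂y = [250·(+0.68) − (-25)·(-1.71)] / 6125 = +0.02078
h(389252, 4814358) = 381.13 + (-0.01473)·(-5) + (+0.02078)·(535) = 381.13 +0.074 +11.115 = 392.319 m.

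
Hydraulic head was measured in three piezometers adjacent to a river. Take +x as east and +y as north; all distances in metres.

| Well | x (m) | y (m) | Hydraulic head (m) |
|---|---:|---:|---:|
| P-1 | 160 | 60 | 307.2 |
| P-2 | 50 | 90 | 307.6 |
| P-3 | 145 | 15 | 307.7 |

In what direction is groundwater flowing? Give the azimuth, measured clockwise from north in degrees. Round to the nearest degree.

034°

Taking P-1 as reference: P-2−P-1 = (-110, 30, +0.4); P-3−P-1 = (-15, -45, +0.5).
Solve a·Δx + b·Δy = Δh: det = (-110)·(-45) − (-15)·30 = 5400.
∂h/∂x = [(+0.4)·(-45) − (+0.5)·30] / 5400 = -0.006111
∂h/∂y = [(-110)·(+0.5) − (-15)·(+0.4)] / 5400 = -0.009074
Flow direction (−∇h) has components (+0.006111 E, +0.009074 N).
Azimuth = atan2(E, N) = atan2(+0.006111, +0.009074) = 34.0° ≈ 034°.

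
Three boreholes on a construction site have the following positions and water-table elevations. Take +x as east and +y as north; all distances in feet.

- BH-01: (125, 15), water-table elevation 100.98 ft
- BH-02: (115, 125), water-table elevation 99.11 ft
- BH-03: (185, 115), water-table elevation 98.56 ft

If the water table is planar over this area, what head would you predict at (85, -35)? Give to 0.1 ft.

102.3 ft

Three-point gradient (reference BH-01): Δ to BH-02 = (-10, 110, -1.87), Δ to BH-03 = (60, 100, -2.42).
∂h/∂x = -0.01042, ∂h/∂y = -0.01795 (det = -7600).
h(85, -35) = 100.98 + (-0.01042)·(-40) + (-0.01795)·(-50) = 100.98 +0.417 +0.897 = 102.294 ft.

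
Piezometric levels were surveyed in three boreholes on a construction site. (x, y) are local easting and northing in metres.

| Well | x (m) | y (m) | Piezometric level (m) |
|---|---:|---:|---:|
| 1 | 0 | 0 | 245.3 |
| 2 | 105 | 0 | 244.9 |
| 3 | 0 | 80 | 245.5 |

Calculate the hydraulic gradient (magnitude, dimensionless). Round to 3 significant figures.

0.00456

∂h/∂x = (244.9 − 245.3) / (105 − 0) = -0.003810
∂h/∂y = (245.5 − 245.3) / (80 − 0) = +0.002500
|∇h| = √(-0.003810² + 0.002500²) = 0.004557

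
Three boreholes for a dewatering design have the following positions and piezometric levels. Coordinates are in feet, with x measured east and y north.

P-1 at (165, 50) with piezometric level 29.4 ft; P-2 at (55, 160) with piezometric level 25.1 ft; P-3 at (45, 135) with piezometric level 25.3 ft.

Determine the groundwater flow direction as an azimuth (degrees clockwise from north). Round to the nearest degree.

Three-point gradient (reference P-1): Δ to P-2 = (-110, 110, -4.3), Δ to P-3 = (-120, 85, -4.1).
∂h/∂x = +0.02221, ∂h/∂y = -0.01688 (det = 3850).
Flow direction (−∇h) has components (-0.02221 E, +0.01688 N).
Azimuth = atan2(E, N) = atan2(-0.02221, +0.01688) = 307.2° ≈ 307°.

307°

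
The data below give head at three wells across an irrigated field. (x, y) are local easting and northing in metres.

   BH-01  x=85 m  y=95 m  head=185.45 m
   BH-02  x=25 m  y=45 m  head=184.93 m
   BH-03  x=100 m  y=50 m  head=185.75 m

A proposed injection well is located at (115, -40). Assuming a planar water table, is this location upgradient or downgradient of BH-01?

Taking BH-01 as reference: BH-02−BH-01 = (-60, -50, -0.52); BH-03−BH-01 = (15, -45, +0.30).
Solve a·Δx + b·Δy = Δh: det = (-60)·(-45) − 15·(-50) = 3450.
∂h/∂x = [(-0.52)·(-45) − (+0.30)·(-50)] / 3450 = +0.01113
∂h/∂y = [(-60)·(+0.30) − 15·(-0.52)] / 3450 = -0.002957
Head at (115, -40) = 185.45 + (+0.01113)·(30) + (-0.002957)·(-135) = 186.18 m.
That is higher than the 185.45 m at BH-01, so the point is upgradient.

upgradient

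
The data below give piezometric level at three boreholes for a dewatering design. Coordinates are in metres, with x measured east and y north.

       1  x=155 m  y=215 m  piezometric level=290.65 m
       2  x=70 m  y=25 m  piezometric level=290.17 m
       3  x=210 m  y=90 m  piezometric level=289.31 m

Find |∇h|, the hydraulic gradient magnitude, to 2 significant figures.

0.011

Taking 1 as reference: 2−1 = (-85, -190, -0.48); 3−1 = (55, -125, -1.34).
Determinant of the coordinate differences = (-85)·(-125) − 55·(-190) = 21075.
∂h/∂x = [(-0.48)·(-125) − (-1.34)·(-190)] / 21075 = -0.009234
∂h/∂y = [(-85)·(-1.34) − 55·(-0.48)] / 21075 = +0.006657
|∇h| = √(-0.009234² + 0.006657²) = 0.01138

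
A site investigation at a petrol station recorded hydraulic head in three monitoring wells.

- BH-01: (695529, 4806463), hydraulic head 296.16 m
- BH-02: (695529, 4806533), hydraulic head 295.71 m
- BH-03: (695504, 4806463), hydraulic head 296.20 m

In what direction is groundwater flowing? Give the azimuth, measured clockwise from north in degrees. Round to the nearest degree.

014°

With h = a·x + b·y + c and BH-01 as origin, the differences give:
  0·a + 70·b = -0.45
  (-25)·a + 0·b = +0.04
Eliminate b (×0 and ×70, subtract): 1750·a = -2.800 → a = ∂h/∂x = -0.001600
Back-substitute: b = ∂h/∂y = -0.006429.
Flow direction (−∇h) has components (+0.001600 E, +0.006429 N).
Azimuth = atan2(E, N) = atan2(+0.001600, +0.006429) = 14.0° ≈ 014°.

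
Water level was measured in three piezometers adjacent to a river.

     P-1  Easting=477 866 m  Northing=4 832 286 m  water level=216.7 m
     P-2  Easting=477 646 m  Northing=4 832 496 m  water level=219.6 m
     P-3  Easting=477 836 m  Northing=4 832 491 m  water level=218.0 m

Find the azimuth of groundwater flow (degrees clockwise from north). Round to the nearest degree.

122°

Taking P-1 as reference: P-2−P-1 = (-220, 210, +2.9); P-3−P-1 = (-30, 205, +1.3).
Solve a·Δx + b·Δy = Δh: det = (-220)·205 − (-30)·210 = -38800.
∂h/∂x = [(+2.9)·205 − (+1.3)·210] / -38800 = -0.008286
∂h/∂y = [(-220)·(+1.3) − (-30)·(+2.9)] / -38800 = +0.005129
Flow direction (−∇h) has components (+0.008286 E, -0.005129 N).
Azimuth = atan2(E, N) = atan2(+0.008286, -0.005129) = 121.8° ≈ 122°.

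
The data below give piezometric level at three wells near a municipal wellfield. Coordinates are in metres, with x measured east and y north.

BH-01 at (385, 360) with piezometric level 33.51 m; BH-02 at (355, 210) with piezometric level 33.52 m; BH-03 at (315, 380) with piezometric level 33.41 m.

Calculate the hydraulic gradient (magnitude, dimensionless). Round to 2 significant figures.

0.0014

With h = a·x + b·y + c and BH-01 as origin, the differences give:
  (-30)·a + (-150)·b = +0.01
  (-70)·a + 20·b = -0.10
Eliminate b (×20 and ×(-150), subtract): -11100·a = -14.800 → a = ∂h/∂x = +0.001333
Back-substitute: b = ∂h/∂y = -0.0003333.
|∇h| = √(0.001333² + -0.0003333²) = 0.001374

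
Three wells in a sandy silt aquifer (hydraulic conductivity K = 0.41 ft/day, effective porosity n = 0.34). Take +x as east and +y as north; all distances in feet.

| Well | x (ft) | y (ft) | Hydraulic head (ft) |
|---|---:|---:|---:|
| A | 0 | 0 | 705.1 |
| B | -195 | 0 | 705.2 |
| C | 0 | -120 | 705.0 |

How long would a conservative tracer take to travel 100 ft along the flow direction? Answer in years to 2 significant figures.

∂h/∂x = (705.2 − 705.1) / (-195 − 0) = -0.0005128
∂h/∂y = (705.0 − 705.1) / (-120 − 0) = +0.0008333
|∇h| = √(-0.0005128² + 0.0008333²) = 0.0009784
Seepage velocity v = K·i/n = 0.41 × 0.0009784 / 0.34 = 0.00118 ft/day.
t = 100 / 0.00118 = 8.475e+04 days = 232 years.

230 years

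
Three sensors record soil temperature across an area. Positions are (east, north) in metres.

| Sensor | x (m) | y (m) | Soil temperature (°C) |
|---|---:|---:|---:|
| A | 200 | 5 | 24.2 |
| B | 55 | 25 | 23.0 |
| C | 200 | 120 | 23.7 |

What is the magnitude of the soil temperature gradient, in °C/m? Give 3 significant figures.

0.00882 °C/m

Taking A as reference: B−A = (-145, 20, -1.2); C−A = (0, 115, -0.5).
Determinant of the coordinate differences = (-145)·115 − 0·20 = -16675.
∂T/∂x = [(-1.2)·115 − (-0.5)·20] / -16675 = +0.007676
∂T/∂y = [(-145)·(-0.5) − 0·(-1.2)] / -16675 = -0.004348
|∇f| = √(0.007676² + -0.004348²) = 0.008822 °C/m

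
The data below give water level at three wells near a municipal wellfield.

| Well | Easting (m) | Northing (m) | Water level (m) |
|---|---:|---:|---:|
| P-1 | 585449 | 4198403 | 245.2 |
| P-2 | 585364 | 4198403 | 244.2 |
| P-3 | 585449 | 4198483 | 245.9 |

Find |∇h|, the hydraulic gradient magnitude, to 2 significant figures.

∂h/∂x = (244.2 − 245.2) / (585364 − 585449) = +0.01176
∂h/∂y = (245.9 − 245.2) / (4198483 − 4198403) = +0.008750
|∇h| = √(0.01176² + 0.008750²) = 0.01466

0.015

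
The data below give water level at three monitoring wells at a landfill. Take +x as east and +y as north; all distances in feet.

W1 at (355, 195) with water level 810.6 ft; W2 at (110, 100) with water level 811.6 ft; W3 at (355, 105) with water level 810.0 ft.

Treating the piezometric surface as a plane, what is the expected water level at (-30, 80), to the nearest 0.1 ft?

812.4 ft

Differences from W1: to W2 (Δx, Δy, Δh) = (-245, -95, +1.0); to W3 = (0, -90, -0.6).
Determinant of the coordinate differences = (-245)·(-90) − 0·(-95) = 22050.
∂h/∂x = [(+1.0)·(-90) − (-0.6)·(-95)] / 22050 = -0.006667
∂h/∂y = [(-245)·(-0.6) − 0·(+1.0)] / 22050 = +0.006667
h(-30, 80) = 810.6 + (-0.006667)·(-385) + (+0.006667)·(-115) = 810.6 +2.567 -0.767 = 812.400 ft.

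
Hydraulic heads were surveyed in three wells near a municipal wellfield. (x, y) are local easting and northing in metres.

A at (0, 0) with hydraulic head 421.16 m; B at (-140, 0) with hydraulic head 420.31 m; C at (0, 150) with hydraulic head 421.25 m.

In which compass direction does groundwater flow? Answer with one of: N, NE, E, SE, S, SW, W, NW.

∂h/∂x = (420.31 − 421.16) / (-140 − 0) = +0.006071
∂h/∂y = (421.25 − 421.16) / (150 − 0) = +0.0006000
Flow = −∇h = (-0.006071 east, -0.0006000 north), which points west.

W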